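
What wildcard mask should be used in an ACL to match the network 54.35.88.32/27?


Subnet mask: 255.255.255.224
Wildcard = 255.255.255.255 - subnet mask
255 - 255 = 0
255 - 255 = 0
255 - 255 = 0
255 - 224 = 31
Wildcard: 0.0.0.31


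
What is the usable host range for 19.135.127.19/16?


Network: 19.135.0.0
Broadcast: 19.135.255.255
First usable = network + 1
Last usable = broadcast - 1
Range: 19.135.0.1 to 19.135.255.254


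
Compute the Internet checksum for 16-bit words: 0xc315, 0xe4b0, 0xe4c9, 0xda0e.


Sum all words (with carry folding):
+ 0xc315 = 0xc315
+ 0xe4b0 = 0xa7c6
+ 0xe4c9 = 0x8c90
+ 0xda0e = 0x669f
One's complement: ~0x669f
Checksum = 0x9960


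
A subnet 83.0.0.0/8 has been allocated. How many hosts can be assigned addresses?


Host bits = 32 - 8 = 24
Total addresses = 2^24 = 16777216
Usable = total - 2 (network and broadcast)
Usable hosts: 16777214


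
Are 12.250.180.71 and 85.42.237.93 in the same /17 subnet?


Mask: 255.255.128.0
12.250.180.71 AND mask = 12.250.128.0
85.42.237.93 AND mask = 85.42.128.0
No, different subnets (12.250.128.0 vs 85.42.128.0)


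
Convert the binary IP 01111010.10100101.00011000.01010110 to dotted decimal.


01111010 = 122
10100101 = 165
00011000 = 24
01010110 = 86
IP: 122.165.24.86


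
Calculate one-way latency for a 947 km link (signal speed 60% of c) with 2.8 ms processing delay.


Speed = 0.6 * 3e5 km/s = 180000 km/s
Propagation delay = 947 / 180000 = 0.0053 s = 5.2611 ms
Processing delay = 2.8 ms
Total one-way latency = 8.0611 ms


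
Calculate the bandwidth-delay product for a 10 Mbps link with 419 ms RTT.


BDP = bandwidth * RTT
= 10 Mbps * 419 ms
= 10 * 1e6 * 419 / 1000 bits
= 4190000 bits
= 523750 bytes
= 511.4746 KB
BDP = 4190000 bits (523750 bytes)


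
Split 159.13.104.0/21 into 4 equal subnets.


New prefix = 21 + 2 = 23
Each subnet has 512 addresses
  159.13.104.0/23
  159.13.106.0/23
  159.13.108.0/23
  159.13.110.0/23
Subnets: 159.13.104.0/23, 159.13.106.0/23, 159.13.108.0/23, 159.13.110.0/23


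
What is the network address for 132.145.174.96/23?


IP:   10000100.10010001.10101110.01100000
Mask: 11111111.11111111.11111110.00000000
AND operation:
Net:  10000100.10010001.10101110.00000000
Network: 132.145.174.0/23


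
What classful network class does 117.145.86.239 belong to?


First octet: 117
Binary: 01110101
0xxxxxxx -> Class A (1-126)
Class A, default mask 255.0.0.0 (/8)


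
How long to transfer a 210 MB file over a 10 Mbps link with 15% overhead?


Effective throughput = 10 * (1 - 15/100) = 8.5 Mbps
File size in Mb = 210 * 8 = 1680 Mb
Time = 1680 / 8.5
Time = 197.6471 seconds


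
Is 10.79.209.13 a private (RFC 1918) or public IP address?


RFC 1918 private ranges:
  10.0.0.0/8 (10.0.0.0 - 10.255.255.255)
  172.16.0.0/12 (172.16.0.0 - 172.31.255.255)
  192.168.0.0/16 (192.168.0.0 - 192.168.255.255)
Private (in 10.0.0.0/8)


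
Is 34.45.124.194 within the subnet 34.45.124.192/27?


Subnet network: 34.45.124.192
Test IP AND mask: 34.45.124.192
Yes, 34.45.124.194 is in 34.45.124.192/27


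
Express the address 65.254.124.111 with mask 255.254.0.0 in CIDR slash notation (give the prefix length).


Binary: 11111111.11111110.00000000.00000000
Count leading 1s
Prefix: /15


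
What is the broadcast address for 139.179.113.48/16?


Network: 139.179.0.0/16
Host bits = 16
Set all host bits to 1:
Broadcast: 139.179.255.255


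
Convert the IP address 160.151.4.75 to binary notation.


160 = 10100000
151 = 10010111
4 = 00000100
75 = 01001011
Binary: 10100000.10010111.00000100.01001011


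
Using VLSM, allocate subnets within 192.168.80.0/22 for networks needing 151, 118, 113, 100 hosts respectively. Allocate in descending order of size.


151 hosts -> /24 (254 usable): 192.168.80.0/24
118 hosts -> /25 (126 usable): 192.168.81.0/25
113 hosts -> /25 (126 usable): 192.168.81.128/25
100 hosts -> /25 (126 usable): 192.168.82.0/25
Allocation: 192.168.80.0/24 (151 hosts, 254 usable); 192.168.81.0/25 (118 hosts, 126 usable); 192.168.81.128/25 (113 hosts, 126 usable); 192.168.82.0/25 (100 hosts, 126 usable)


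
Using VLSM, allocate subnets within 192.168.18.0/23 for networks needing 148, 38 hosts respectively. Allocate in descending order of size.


148 hosts -> /24 (254 usable): 192.168.18.0/24
38 hosts -> /26 (62 usable): 192.168.19.0/26
Allocation: 192.168.18.0/24 (148 hosts, 254 usable); 192.168.19.0/26 (38 hosts, 62 usable)


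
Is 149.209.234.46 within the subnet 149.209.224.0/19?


Subnet network: 149.209.224.0
Test IP AND mask: 149.209.224.0
Yes, 149.209.234.46 is in 149.209.224.0/19


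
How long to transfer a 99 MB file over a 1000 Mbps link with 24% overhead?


Effective throughput = 1000 * (1 - 24/100) = 760 Mbps
File size in Mb = 99 * 8 = 792 Mb
Time = 792 / 760
Time = 1.0421 seconds


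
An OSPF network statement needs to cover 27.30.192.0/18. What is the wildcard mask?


Subnet mask: 255.255.192.0
Wildcard = 255.255.255.255 - subnet mask
255 - 255 = 0
255 - 255 = 0
255 - 192 = 63
255 - 0 = 255
Wildcard: 0.0.63.255


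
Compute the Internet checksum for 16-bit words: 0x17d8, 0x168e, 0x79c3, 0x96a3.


Sum all words (with carry folding):
+ 0x17d8 = 0x17d8
+ 0x168e = 0x2e66
+ 0x79c3 = 0xa829
+ 0x96a3 = 0x3ecd
One's complement: ~0x3ecd
Checksum = 0xc132


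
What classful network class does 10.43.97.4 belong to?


First octet: 10
Binary: 00001010
0xxxxxxx -> Class A (1-126)
Class A, default mask 255.0.0.0 (/8)


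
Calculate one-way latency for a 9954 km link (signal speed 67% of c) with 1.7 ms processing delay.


Speed = 0.67 * 3e5 km/s = 201000 km/s
Propagation delay = 9954 / 201000 = 0.0495 s = 49.5224 ms
Processing delay = 1.7 ms
Total one-way latency = 51.2224 ms


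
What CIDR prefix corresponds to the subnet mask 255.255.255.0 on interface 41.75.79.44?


Binary: 11111111.11111111.11111111.00000000
Count leading 1s
Prefix: /24


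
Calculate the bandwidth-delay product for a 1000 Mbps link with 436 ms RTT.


BDP = bandwidth * RTT
= 1000 Mbps * 436 ms
= 1000 * 1e6 * 436 / 1000 bits
= 436000000 bits
= 54500000 bytes
= 53222.6562 KB
BDP = 436000000 bits (54500000 bytes)


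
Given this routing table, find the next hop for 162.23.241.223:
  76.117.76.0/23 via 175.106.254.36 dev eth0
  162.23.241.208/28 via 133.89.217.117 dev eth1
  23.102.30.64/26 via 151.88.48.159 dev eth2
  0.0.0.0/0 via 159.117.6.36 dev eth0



Longest prefix match for 162.23.241.223:
  /23 76.117.76.0: no
  /28 162.23.241.208: MATCH
  /26 23.102.30.64: no
  /0 0.0.0.0: MATCH
Selected: next-hop 133.89.217.117 via eth1 (matched /28)


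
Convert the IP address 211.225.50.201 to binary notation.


211 = 11010011
225 = 11100001
50 = 00110010
201 = 11001001
Binary: 11010011.11100001.00110010.11001001


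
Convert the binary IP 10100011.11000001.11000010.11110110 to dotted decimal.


10100011 = 163
11000001 = 193
11000010 = 194
11110110 = 246
IP: 163.193.194.246


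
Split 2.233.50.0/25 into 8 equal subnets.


New prefix = 25 + 3 = 28
Each subnet has 16 addresses
  2.233.50.0/28
  2.233.50.16/28
  2.233.50.32/28
  2.233.50.48/28
  2.233.50.64/28
  2.233.50.80/28
  2.233.50.96/28
  2.233.50.112/28
Subnets: 2.233.50.0/28, 2.233.50.16/28, 2.233.50.32/28, 2.233.50.48/28, 2.233.50.64/28, 2.233.50.80/28, 2.233.50.96/28, 2.233.50.112/28


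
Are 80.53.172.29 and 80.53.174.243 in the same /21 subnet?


Mask: 255.255.248.0
80.53.172.29 AND mask = 80.53.168.0
80.53.174.243 AND mask = 80.53.168.0
Yes, same subnet (80.53.168.0)


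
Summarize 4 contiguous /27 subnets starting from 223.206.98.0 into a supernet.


Original prefix: /27
Number of subnets: 4 = 2^2
New prefix = 27 - 2 = 25
Supernet: 223.206.98.0/25


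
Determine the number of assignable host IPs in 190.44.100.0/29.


Host bits = 32 - 29 = 3
Total addresses = 2^3 = 8
Usable = total - 2 (network and broadcast)
Usable hosts: 6


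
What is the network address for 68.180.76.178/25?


IP:   01000100.10110100.01001100.10110010
Mask: 11111111.11111111.11111111.10000000
AND operation:
Net:  01000100.10110100.01001100.10000000
Network: 68.180.76.128/25


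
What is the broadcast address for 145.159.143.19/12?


Network: 145.144.0.0/12
Host bits = 20
Set all host bits to 1:
Broadcast: 145.159.255.255


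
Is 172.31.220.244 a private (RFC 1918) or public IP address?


RFC 1918 private ranges:
  10.0.0.0/8 (10.0.0.0 - 10.255.255.255)
  172.16.0.0/12 (172.16.0.0 - 172.31.255.255)
  192.168.0.0/16 (192.168.0.0 - 192.168.255.255)
Private (in 172.16.0.0/12)


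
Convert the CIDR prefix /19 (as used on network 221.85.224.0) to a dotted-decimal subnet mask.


/19 means 19 network bits, 13 host bits
Binary: 11111111111111111110000000000000
Mask: 255.255.224.0


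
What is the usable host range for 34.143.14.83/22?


Network: 34.143.12.0
Broadcast: 34.143.15.255
First usable = network + 1
Last usable = broadcast - 1
Range: 34.143.12.1 to 34.143.15.254


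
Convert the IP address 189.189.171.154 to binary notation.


189 = 10111101
189 = 10111101
171 = 10101011
154 = 10011010
Binary: 10111101.10111101.10101011.10011010


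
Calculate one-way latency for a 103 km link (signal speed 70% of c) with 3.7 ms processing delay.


Speed = 0.7 * 3e5 km/s = 210000 km/s
Propagation delay = 103 / 210000 = 0.0005 s = 0.4905 ms
Processing delay = 3.7 ms
Total one-way latency = 4.1905 ms


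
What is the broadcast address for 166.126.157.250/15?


Network: 166.126.0.0/15
Host bits = 17
Set all host bits to 1:
Broadcast: 166.127.255.255


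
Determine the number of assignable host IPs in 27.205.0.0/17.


Host bits = 32 - 17 = 15
Total addresses = 2^15 = 32768
Usable = total - 2 (network and broadcast)
Usable hosts: 32766


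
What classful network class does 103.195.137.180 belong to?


First octet: 103
Binary: 01100111
0xxxxxxx -> Class A (1-126)
Class A, default mask 255.0.0.0 (/8)


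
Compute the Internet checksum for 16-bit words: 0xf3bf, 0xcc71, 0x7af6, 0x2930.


Sum all words (with carry folding):
+ 0xf3bf = 0xf3bf
+ 0xcc71 = 0xc031
+ 0x7af6 = 0x3b28
+ 0x2930 = 0x6458
One's complement: ~0x6458
Checksum = 0x9ba7


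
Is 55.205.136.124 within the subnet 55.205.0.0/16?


Subnet network: 55.205.0.0
Test IP AND mask: 55.205.0.0
Yes, 55.205.136.124 is in 55.205.0.0/16


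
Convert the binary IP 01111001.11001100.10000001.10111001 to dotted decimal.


01111001 = 121
11001100 = 204
10000001 = 129
10111001 = 185
IP: 121.204.129.185


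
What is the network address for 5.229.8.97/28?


IP:   00000101.11100101.00001000.01100001
Mask: 11111111.11111111.11111111.11110000
AND operation:
Net:  00000101.11100101.00001000.01100000
Network: 5.229.8.96/28


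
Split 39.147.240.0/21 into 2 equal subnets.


New prefix = 21 + 1 = 22
Each subnet has 1024 addresses
  39.147.240.0/22
  39.147.244.0/22
Subnets: 39.147.240.0/22, 39.147.244.0/22


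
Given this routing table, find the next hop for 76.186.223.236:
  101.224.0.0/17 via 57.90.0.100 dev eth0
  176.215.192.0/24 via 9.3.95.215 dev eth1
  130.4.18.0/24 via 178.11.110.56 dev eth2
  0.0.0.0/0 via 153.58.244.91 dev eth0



Longest prefix match for 76.186.223.236:
  /17 101.224.0.0: no
  /24 176.215.192.0: no
  /24 130.4.18.0: no
  /0 0.0.0.0: MATCH
Selected: next-hop 153.58.244.91 via eth0 (matched /0)


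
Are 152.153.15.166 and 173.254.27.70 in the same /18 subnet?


Mask: 255.255.192.0
152.153.15.166 AND mask = 152.153.0.0
173.254.27.70 AND mask = 173.254.0.0
No, different subnets (152.153.0.0 vs 173.254.0.0)


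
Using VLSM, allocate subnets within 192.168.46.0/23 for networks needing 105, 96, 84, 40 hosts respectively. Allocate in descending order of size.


105 hosts -> /25 (126 usable): 192.168.46.0/25
96 hosts -> /25 (126 usable): 192.168.46.128/25
84 hosts -> /25 (126 usable): 192.168.47.0/25
40 hosts -> /26 (62 usable): 192.168.47.128/26
Allocation: 192.168.46.0/25 (105 hosts, 126 usable); 192.168.46.128/25 (96 hosts, 126 usable); 192.168.47.0/25 (84 hosts, 126 usable); 192.168.47.128/26 (40 hosts, 62 usable)


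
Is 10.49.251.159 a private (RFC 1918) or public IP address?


RFC 1918 private ranges:
  10.0.0.0/8 (10.0.0.0 - 10.255.255.255)
  172.16.0.0/12 (172.16.0.0 - 172.31.255.255)
  192.168.0.0/16 (192.168.0.0 - 192.168.255.255)
Private (in 10.0.0.0/8)


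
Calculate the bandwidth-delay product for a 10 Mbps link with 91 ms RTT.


BDP = bandwidth * RTT
= 10 Mbps * 91 ms
= 10 * 1e6 * 91 / 1000 bits
= 910000 bits
= 113750 bytes
= 111.084 KB
BDP = 910000 bits (113750 bytes)


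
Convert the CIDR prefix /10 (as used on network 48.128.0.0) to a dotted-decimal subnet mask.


/10 means 10 network bits, 22 host bits
Binary: 11111111110000000000000000000000
Mask: 255.192.0.0


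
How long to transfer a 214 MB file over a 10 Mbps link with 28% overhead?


Effective throughput = 10 * (1 - 28/100) = 7.2 Mbps
File size in Mb = 214 * 8 = 1712 Mb
Time = 1712 / 7.2
Time = 237.7778 seconds


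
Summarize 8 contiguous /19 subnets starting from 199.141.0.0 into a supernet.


Original prefix: /19
Number of subnets: 8 = 2^3
New prefix = 19 - 3 = 16
Supernet: 199.141.0.0/16


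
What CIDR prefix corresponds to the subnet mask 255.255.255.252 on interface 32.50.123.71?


Binary: 11111111.11111111.11111111.11111100
Count leading 1s
Prefix: /30


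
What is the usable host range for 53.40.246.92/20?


Network: 53.40.240.0
Broadcast: 53.40.255.255
First usable = network + 1
Last usable = broadcast - 1
Range: 53.40.240.1 to 53.40.255.254


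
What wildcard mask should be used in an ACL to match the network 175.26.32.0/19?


Subnet mask: 255.255.224.0
Wildcard = 255.255.255.255 - subnet mask
255 - 255 = 0
255 - 255 = 0
255 - 224 = 31
255 - 0 = 255
Wildcard: 0.0.31.255


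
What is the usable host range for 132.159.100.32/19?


Network: 132.159.96.0
Broadcast: 132.159.127.255
First usable = network + 1
Last usable = broadcast - 1
Range: 132.159.96.1 to 132.159.127.254


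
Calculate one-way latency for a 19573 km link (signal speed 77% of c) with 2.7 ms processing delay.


Speed = 0.77 * 3e5 km/s = 231000 km/s
Propagation delay = 19573 / 231000 = 0.0847 s = 84.7316 ms
Processing delay = 2.7 ms
Total one-way latency = 87.4316 ms


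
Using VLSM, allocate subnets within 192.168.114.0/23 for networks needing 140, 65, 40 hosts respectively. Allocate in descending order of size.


140 hosts -> /24 (254 usable): 192.168.114.0/24
65 hosts -> /25 (126 usable): 192.168.115.0/25
40 hosts -> /26 (62 usable): 192.168.115.128/26
Allocation: 192.168.114.0/24 (140 hosts, 254 usable); 192.168.115.0/25 (65 hosts, 126 usable); 192.168.115.128/26 (40 hosts, 62 usable)


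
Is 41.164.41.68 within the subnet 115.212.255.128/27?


Subnet network: 115.212.255.128
Test IP AND mask: 41.164.41.64
No, 41.164.41.68 is not in 115.212.255.128/27


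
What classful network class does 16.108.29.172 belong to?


First octet: 16
Binary: 00010000
0xxxxxxx -> Class A (1-126)
Class A, default mask 255.0.0.0 (/8)


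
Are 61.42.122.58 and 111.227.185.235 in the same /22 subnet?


Mask: 255.255.252.0
61.42.122.58 AND mask = 61.42.120.0
111.227.185.235 AND mask = 111.227.184.0
No, different subnets (61.42.120.0 vs 111.227.184.0)


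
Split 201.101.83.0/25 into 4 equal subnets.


New prefix = 25 + 2 = 27
Each subnet has 32 addresses
  201.101.83.0/27
  201.101.83.32/27
  201.101.83.64/27
  201.101.83.96/27
Subnets: 201.101.83.0/27, 201.101.83.32/27, 201.101.83.64/27, 201.101.83.96/27


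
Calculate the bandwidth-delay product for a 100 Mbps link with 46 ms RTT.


BDP = bandwidth * RTT
= 100 Mbps * 46 ms
= 100 * 1e6 * 46 / 1000 bits
= 4600000 bits
= 575000 bytes
= 561.5234 KB
BDP = 4600000 bits (575000 bytes)


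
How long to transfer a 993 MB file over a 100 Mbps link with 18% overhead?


Effective throughput = 100 * (1 - 18/100) = 82 Mbps
File size in Mb = 993 * 8 = 7944 Mb
Time = 7944 / 82
Time = 96.878 seconds


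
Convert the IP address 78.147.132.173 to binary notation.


78 = 01001110
147 = 10010011
132 = 10000100
173 = 10101101
Binary: 01001110.10010011.10000100.10101101


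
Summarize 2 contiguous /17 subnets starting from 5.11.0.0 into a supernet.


Original prefix: /17
Number of subnets: 2 = 2^1
New prefix = 17 - 1 = 16
Supernet: 5.11.0.0/16


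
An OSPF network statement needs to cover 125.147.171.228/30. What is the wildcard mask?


Subnet mask: 255.255.255.252
Wildcard = 255.255.255.255 - subnet mask
255 - 255 = 0
255 - 255 = 0
255 - 255 = 0
255 - 252 = 3
Wildcard: 0.0.0.3


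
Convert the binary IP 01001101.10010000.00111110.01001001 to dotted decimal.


01001101 = 77
10010000 = 144
00111110 = 62
01001001 = 73
IP: 77.144.62.73


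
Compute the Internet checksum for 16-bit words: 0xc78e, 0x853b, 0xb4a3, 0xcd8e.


Sum all words (with carry folding):
+ 0xc78e = 0xc78e
+ 0x853b = 0x4cca
+ 0xb4a3 = 0x016e
+ 0xcd8e = 0xcefc
One's complement: ~0xcefc
Checksum = 0x3103


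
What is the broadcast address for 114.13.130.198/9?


Network: 114.0.0.0/9
Host bits = 23
Set all host bits to 1:
Broadcast: 114.127.255.255


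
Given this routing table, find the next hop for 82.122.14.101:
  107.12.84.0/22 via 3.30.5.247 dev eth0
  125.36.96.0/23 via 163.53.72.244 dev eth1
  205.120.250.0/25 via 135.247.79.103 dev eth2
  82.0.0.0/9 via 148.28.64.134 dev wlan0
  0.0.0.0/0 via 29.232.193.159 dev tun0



Longest prefix match for 82.122.14.101:
  /22 107.12.84.0: no
  /23 125.36.96.0: no
  /25 205.120.250.0: no
  /9 82.0.0.0: MATCH
  /0 0.0.0.0: MATCH
Selected: next-hop 148.28.64.134 via wlan0 (matched /9)


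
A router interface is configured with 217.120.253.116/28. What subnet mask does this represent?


/28 means 28 network bits, 4 host bits
Binary: 11111111111111111111111111110000
Mask: 255.255.255.240


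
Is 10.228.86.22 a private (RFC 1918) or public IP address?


RFC 1918 private ranges:
  10.0.0.0/8 (10.0.0.0 - 10.255.255.255)
  172.16.0.0/12 (172.16.0.0 - 172.31.255.255)
  192.168.0.0/16 (192.168.0.0 - 192.168.255.255)
Private (in 10.0.0.0/8)


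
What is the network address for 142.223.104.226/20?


IP:   10001110.11011111.01101000.11100010
Mask: 11111111.11111111.11110000.00000000
AND operation:
Net:  10001110.11011111.01100000.00000000
Network: 142.223.96.0/20


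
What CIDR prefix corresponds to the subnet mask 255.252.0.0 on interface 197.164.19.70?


Binary: 11111111.11111100.00000000.00000000
Count leading 1s
Prefix: /14


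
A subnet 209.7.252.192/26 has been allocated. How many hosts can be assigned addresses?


Host bits = 32 - 26 = 6
Total addresses = 2^6 = 64
Usable = total - 2 (network and broadcast)
Usable hosts: 62


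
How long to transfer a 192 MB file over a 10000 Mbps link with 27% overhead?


Effective throughput = 10000 * (1 - 27/100) = 7300 Mbps
File size in Mb = 192 * 8 = 1536 Mb
Time = 1536 / 7300
Time = 0.2104 seconds


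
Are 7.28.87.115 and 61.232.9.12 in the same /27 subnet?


Mask: 255.255.255.224
7.28.87.115 AND mask = 7.28.87.96
61.232.9.12 AND mask = 61.232.9.0
No, different subnets (7.28.87.96 vs 61.232.9.0)


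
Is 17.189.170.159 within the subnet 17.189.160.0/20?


Subnet network: 17.189.160.0
Test IP AND mask: 17.189.160.0
Yes, 17.189.170.159 is in 17.189.160.0/20


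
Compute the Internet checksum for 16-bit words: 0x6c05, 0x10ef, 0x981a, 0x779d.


Sum all words (with carry folding):
+ 0x6c05 = 0x6c05
+ 0x10ef = 0x7cf4
+ 0x981a = 0x150f
+ 0x779d = 0x8cac
One's complement: ~0x8cac
Checksum = 0x7353


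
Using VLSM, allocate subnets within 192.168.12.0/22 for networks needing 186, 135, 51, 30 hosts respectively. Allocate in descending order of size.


186 hosts -> /24 (254 usable): 192.168.12.0/24
135 hosts -> /24 (254 usable): 192.168.13.0/24
51 hosts -> /26 (62 usable): 192.168.14.0/26
30 hosts -> /27 (30 usable): 192.168.14.64/27
Allocation: 192.168.12.0/24 (186 hosts, 254 usable); 192.168.13.0/24 (135 hosts, 254 usable); 192.168.14.0/26 (51 hosts, 62 usable); 192.168.14.64/27 (30 hosts, 30 usable)


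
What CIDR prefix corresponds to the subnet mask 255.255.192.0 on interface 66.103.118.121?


Binary: 11111111.11111111.11000000.00000000
Count leading 1s
Prefix: /18


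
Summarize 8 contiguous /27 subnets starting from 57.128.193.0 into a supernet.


Original prefix: /27
Number of subnets: 8 = 2^3
New prefix = 27 - 3 = 24
Supernet: 57.128.193.0/24


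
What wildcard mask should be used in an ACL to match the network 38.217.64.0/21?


Subnet mask: 255.255.248.0
Wildcard = 255.255.255.255 - subnet mask
255 - 255 = 0
255 - 255 = 0
255 - 248 = 7
255 - 0 = 255
Wildcard: 0.0.7.255


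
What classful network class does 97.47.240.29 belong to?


First octet: 97
Binary: 01100001
0xxxxxxx -> Class A (1-126)
Class A, default mask 255.0.0.0 (/8)


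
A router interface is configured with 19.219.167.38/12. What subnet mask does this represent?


/12 means 12 network bits, 20 host bits
Binary: 11111111111100000000000000000000
Mask: 255.240.0.0


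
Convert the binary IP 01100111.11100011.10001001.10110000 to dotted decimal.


01100111 = 103
11100011 = 227
10001001 = 137
10110000 = 176
IP: 103.227.137.176


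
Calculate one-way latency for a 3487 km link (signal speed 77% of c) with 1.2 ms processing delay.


Speed = 0.77 * 3e5 km/s = 231000 km/s
Propagation delay = 3487 / 231000 = 0.0151 s = 15.0952 ms
Processing delay = 1.2 ms
Total one-way latency = 16.2952 ms


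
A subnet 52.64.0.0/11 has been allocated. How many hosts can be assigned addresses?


Host bits = 32 - 11 = 21
Total addresses = 2^21 = 2097152
Usable = total - 2 (network and broadcast)
Usable hosts: 2097150


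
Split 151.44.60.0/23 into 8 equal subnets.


New prefix = 23 + 3 = 26
Each subnet has 64 addresses
  151.44.60.0/26
  151.44.60.64/26
  151.44.60.128/26
  151.44.60.192/26
  151.44.61.0/26
  151.44.61.64/26
  151.44.61.128/26
  151.44.61.192/26
Subnets: 151.44.60.0/26, 151.44.60.64/26, 151.44.60.128/26, 151.44.60.192/26, 151.44.61.0/26, 151.44.61.64/26, 151.44.61.128/26, 151.44.61.192/26


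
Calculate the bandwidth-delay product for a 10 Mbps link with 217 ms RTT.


BDP = bandwidth * RTT
= 10 Mbps * 217 ms
= 10 * 1e6 * 217 / 1000 bits
= 2170000 bits
= 271250 bytes
= 264.8926 KB
BDP = 2170000 bits (271250 bytes)


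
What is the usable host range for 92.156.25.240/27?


Network: 92.156.25.224
Broadcast: 92.156.25.255
First usable = network + 1
Last usable = broadcast - 1
Range: 92.156.25.225 to 92.156.25.254


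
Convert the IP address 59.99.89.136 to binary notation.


59 = 00111011
99 = 01100011
89 = 01011001
136 = 10001000
Binary: 00111011.01100011.01011001.10001000


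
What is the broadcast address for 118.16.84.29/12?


Network: 118.16.0.0/12
Host bits = 20
Set all host bits to 1:
Broadcast: 118.31.255.255


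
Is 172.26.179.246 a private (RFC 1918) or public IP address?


RFC 1918 private ranges:
  10.0.0.0/8 (10.0.0.0 - 10.255.255.255)
  172.16.0.0/12 (172.16.0.0 - 172.31.255.255)
  192.168.0.0/16 (192.168.0.0 - 192.168.255.255)
Private (in 172.16.0.0/12)


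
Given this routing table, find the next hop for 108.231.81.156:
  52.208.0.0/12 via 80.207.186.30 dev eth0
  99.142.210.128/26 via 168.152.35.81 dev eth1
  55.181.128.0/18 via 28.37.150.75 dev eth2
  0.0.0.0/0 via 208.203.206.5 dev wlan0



Longest prefix match for 108.231.81.156:
  /12 52.208.0.0: no
  /26 99.142.210.128: no
  /18 55.181.128.0: no
  /0 0.0.0.0: MATCH
Selected: next-hop 208.203.206.5 via wlan0 (matched /0)


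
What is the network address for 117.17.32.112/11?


IP:   01110101.00010001.00100000.01110000
Mask: 11111111.11100000.00000000.00000000
AND operation:
Net:  01110101.00000000.00000000.00000000
Network: 117.0.0.0/11


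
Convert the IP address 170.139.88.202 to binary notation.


170 = 10101010
139 = 10001011
88 = 01011000
202 = 11001010
Binary: 10101010.10001011.01011000.11001010


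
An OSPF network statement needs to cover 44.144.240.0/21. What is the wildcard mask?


Subnet mask: 255.255.248.0
Wildcard = 255.255.255.255 - subnet mask
255 - 255 = 0
255 - 255 = 0
255 - 248 = 7
255 - 0 = 255
Wildcard: 0.0.7.255


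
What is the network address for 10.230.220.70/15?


IP:   00001010.11100110.11011100.01000110
Mask: 11111111.11111110.00000000.00000000
AND operation:
Net:  00001010.11100110.00000000.00000000
Network: 10.230.0.0/15


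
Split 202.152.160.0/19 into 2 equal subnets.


New prefix = 19 + 1 = 20
Each subnet has 4096 addresses
  202.152.160.0/20
  202.152.176.0/20
Subnets: 202.152.160.0/20, 202.152.176.0/20


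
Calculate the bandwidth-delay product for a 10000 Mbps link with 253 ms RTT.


BDP = bandwidth * RTT
= 10000 Mbps * 253 ms
= 10000 * 1e6 * 253 / 1000 bits
= 2530000000 bits
= 316250000 bytes
= 308837.8906 KB
BDP = 2530000000 bits (316250000 bytes)


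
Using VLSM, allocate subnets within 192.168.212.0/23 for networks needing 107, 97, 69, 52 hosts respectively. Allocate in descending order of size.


107 hosts -> /25 (126 usable): 192.168.212.0/25
97 hosts -> /25 (126 usable): 192.168.212.128/25
69 hosts -> /25 (126 usable): 192.168.213.0/25
52 hosts -> /26 (62 usable): 192.168.213.128/26
Allocation: 192.168.212.0/25 (107 hosts, 126 usable); 192.168.212.128/25 (97 hosts, 126 usable); 192.168.213.0/25 (69 hosts, 126 usable); 192.168.213.128/26 (52 hosts, 62 usable)


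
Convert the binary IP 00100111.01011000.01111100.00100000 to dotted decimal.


00100111 = 39
01011000 = 88
01111100 = 124
00100000 = 32
IP: 39.88.124.32


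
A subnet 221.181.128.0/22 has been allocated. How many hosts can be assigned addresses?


Host bits = 32 - 22 = 10
Total addresses = 2^10 = 1024
Usable = total - 2 (network and broadcast)
Usable hosts: 1022


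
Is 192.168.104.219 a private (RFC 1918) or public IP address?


RFC 1918 private ranges:
  10.0.0.0/8 (10.0.0.0 - 10.255.255.255)
  172.16.0.0/12 (172.16.0.0 - 172.31.255.255)
  192.168.0.0/16 (192.168.0.0 - 192.168.255.255)
Private (in 192.168.0.0/16)


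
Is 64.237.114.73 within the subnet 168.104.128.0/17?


Subnet network: 168.104.128.0
Test IP AND mask: 64.237.0.0
No, 64.237.114.73 is not in 168.104.128.0/17


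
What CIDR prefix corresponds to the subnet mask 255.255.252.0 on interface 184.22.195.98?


Binary: 11111111.11111111.11111100.00000000
Count leading 1s
Prefix: /22


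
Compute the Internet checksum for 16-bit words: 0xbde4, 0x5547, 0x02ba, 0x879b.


Sum all words (with carry folding):
+ 0xbde4 = 0xbde4
+ 0x5547 = 0x132c
+ 0x02ba = 0x15e6
+ 0x879b = 0x9d81
One's complement: ~0x9d81
Checksum = 0x627e


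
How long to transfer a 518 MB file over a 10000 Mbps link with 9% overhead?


Effective throughput = 10000 * (1 - 9/100) = 9100 Mbps
File size in Mb = 518 * 8 = 4144 Mb
Time = 4144 / 9100
Time = 0.4554 seconds


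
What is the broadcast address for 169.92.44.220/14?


Network: 169.92.0.0/14
Host bits = 18
Set all host bits to 1:
Broadcast: 169.95.255.255


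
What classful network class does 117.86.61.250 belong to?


First octet: 117
Binary: 01110101
0xxxxxxx -> Class A (1-126)
Class A, default mask 255.0.0.0 (/8)


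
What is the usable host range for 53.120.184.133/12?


Network: 53.112.0.0
Broadcast: 53.127.255.255
First usable = network + 1
Last usable = broadcast - 1
Range: 53.112.0.1 to 53.127.255.254


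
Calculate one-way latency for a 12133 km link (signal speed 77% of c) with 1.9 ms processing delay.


Speed = 0.77 * 3e5 km/s = 231000 km/s
Propagation delay = 12133 / 231000 = 0.0525 s = 52.5238 ms
Processing delay = 1.9 ms
Total one-way latency = 54.4238 ms


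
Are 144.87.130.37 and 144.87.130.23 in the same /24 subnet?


Mask: 255.255.255.0
144.87.130.37 AND mask = 144.87.130.0
144.87.130.23 AND mask = 144.87.130.0
Yes, same subnet (144.87.130.0)


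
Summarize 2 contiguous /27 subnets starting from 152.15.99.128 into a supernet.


Original prefix: /27
Number of subnets: 2 = 2^1
New prefix = 27 - 1 = 26
Supernet: 152.15.99.128/26


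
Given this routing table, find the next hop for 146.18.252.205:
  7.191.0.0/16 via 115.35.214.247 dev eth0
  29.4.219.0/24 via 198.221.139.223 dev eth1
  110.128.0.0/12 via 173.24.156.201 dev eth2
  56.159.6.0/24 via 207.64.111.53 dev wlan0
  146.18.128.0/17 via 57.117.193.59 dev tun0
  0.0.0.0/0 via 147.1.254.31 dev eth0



Longest prefix match for 146.18.252.205:
  /16 7.191.0.0: no
  /24 29.4.219.0: no
  /12 110.128.0.0: no
  /24 56.159.6.0: no
  /17 146.18.128.0: MATCH
  /0 0.0.0.0: MATCH
Selected: next-hop 57.117.193.59 via tun0 (matched /17)


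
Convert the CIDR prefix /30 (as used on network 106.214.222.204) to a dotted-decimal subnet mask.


/30 means 30 network bits, 2 host bits
Binary: 11111111111111111111111111111100
Mask: 255.255.255.252


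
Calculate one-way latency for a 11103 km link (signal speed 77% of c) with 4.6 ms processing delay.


Speed = 0.77 * 3e5 km/s = 231000 km/s
Propagation delay = 11103 / 231000 = 0.0481 s = 48.0649 ms
Processing delay = 4.6 ms
Total one-way latency = 52.6649 ms


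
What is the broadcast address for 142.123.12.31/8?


Network: 142.0.0.0/8
Host bits = 24
Set all host bits to 1:
Broadcast: 142.255.255.255


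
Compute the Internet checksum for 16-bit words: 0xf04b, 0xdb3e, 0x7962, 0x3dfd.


Sum all words (with carry folding):
+ 0xf04b = 0xf04b
+ 0xdb3e = 0xcb8a
+ 0x7962 = 0x44ed
+ 0x3dfd = 0x82ea
One's complement: ~0x82ea
Checksum = 0x7d15


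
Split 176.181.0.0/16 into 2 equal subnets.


New prefix = 16 + 1 = 17
Each subnet has 32768 addresses
  176.181.0.0/17
  176.181.128.0/17
Subnets: 176.181.0.0/17, 176.181.128.0/17


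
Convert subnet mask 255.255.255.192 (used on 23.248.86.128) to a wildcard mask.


Subnet mask: 255.255.255.192
Wildcard = 255.255.255.255 - subnet mask
255 - 255 = 0
255 - 255 = 0
255 - 255 = 0
255 - 192 = 63
Wildcard: 0.0.0.63


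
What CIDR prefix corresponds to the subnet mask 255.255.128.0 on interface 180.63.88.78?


Binary: 11111111.11111111.10000000.00000000
Count leading 1s
Prefix: /17


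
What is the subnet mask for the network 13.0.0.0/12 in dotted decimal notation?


/12 means 12 network bits, 20 host bits
Binary: 11111111111100000000000000000000
Mask: 255.240.0.0


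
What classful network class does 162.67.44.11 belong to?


First octet: 162
Binary: 10100010
10xxxxxx -> Class B (128-191)
Class B, default mask 255.255.0.0 (/16)


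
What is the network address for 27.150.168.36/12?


IP:   00011011.10010110.10101000.00100100
Mask: 11111111.11110000.00000000.00000000
AND operation:
Net:  00011011.10010000.00000000.00000000
Network: 27.144.0.0/12


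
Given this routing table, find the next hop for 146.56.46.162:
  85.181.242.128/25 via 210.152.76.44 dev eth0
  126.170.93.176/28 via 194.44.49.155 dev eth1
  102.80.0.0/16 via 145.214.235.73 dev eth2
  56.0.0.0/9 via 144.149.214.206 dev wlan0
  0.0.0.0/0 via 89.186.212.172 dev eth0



Longest prefix match for 146.56.46.162:
  /25 85.181.242.128: no
  /28 126.170.93.176: no
  /16 102.80.0.0: no
  /9 56.0.0.0: no
  /0 0.0.0.0: MATCH
Selected: next-hop 89.186.212.172 via eth0 (matched /0)


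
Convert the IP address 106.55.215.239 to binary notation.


106 = 01101010
55 = 00110111
215 = 11010111
239 = 11101111
Binary: 01101010.00110111.11010111.11101111


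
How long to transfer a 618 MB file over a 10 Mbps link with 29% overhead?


Effective throughput = 10 * (1 - 29/100) = 7.1 Mbps
File size in Mb = 618 * 8 = 4944 Mb
Time = 4944 / 7.1
Time = 696.338 seconds


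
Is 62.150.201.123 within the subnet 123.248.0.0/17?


Subnet network: 123.248.0.0
Test IP AND mask: 62.150.128.0
No, 62.150.201.123 is not in 123.248.0.0/17


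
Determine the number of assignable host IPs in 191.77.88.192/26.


Host bits = 32 - 26 = 6
Total addresses = 2^6 = 64
Usable = total - 2 (network and broadcast)
Usable hosts: 62


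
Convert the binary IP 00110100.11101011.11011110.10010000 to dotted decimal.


00110100 = 52
11101011 = 235
11011110 = 222
10010000 = 144
IP: 52.235.222.144


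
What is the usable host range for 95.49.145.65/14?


Network: 95.48.0.0
Broadcast: 95.51.255.255
First usable = network + 1
Last usable = broadcast - 1
Range: 95.48.0.1 to 95.51.255.254


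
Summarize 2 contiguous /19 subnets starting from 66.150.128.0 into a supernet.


Original prefix: /19
Number of subnets: 2 = 2^1
New prefix = 19 - 1 = 18
Supernet: 66.150.128.0/18


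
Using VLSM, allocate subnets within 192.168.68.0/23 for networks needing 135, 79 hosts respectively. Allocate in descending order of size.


135 hosts -> /24 (254 usable): 192.168.68.0/24
79 hosts -> /25 (126 usable): 192.168.69.0/25
Allocation: 192.168.68.0/24 (135 hosts, 254 usable); 192.168.69.0/25 (79 hosts, 126 usable)


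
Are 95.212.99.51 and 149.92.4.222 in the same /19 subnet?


Mask: 255.255.224.0
95.212.99.51 AND mask = 95.212.96.0
149.92.4.222 AND mask = 149.92.0.0
No, different subnets (95.212.96.0 vs 149.92.0.0)


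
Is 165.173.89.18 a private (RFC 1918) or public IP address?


RFC 1918 private ranges:
  10.0.0.0/8 (10.0.0.0 - 10.255.255.255)
  172.16.0.0/12 (172.16.0.0 - 172.31.255.255)
  192.168.0.0/16 (192.168.0.0 - 192.168.255.255)
Public (not in any RFC 1918 range)


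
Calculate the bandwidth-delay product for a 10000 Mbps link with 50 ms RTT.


BDP = bandwidth * RTT
= 10000 Mbps * 50 ms
= 10000 * 1e6 * 50 / 1000 bits
= 500000000 bits
= 62500000 bytes
= 61035.1562 KB
BDP = 500000000 bits (62500000 bytes)


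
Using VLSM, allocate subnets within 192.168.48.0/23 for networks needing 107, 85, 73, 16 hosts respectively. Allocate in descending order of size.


107 hosts -> /25 (126 usable): 192.168.48.0/25
85 hosts -> /25 (126 usable): 192.168.48.128/25
73 hosts -> /25 (126 usable): 192.168.49.0/25
16 hosts -> /27 (30 usable): 192.168.49.128/27
Allocation: 192.168.48.0/25 (107 hosts, 126 usable); 192.168.48.128/25 (85 hosts, 126 usable); 192.168.49.0/25 (73 hosts, 126 usable); 192.168.49.128/27 (16 hosts, 30 usable)


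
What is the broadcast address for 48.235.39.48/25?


Network: 48.235.39.0/25
Host bits = 7
Set all host bits to 1:
Broadcast: 48.235.39.127


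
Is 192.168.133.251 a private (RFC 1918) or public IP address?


RFC 1918 private ranges:
  10.0.0.0/8 (10.0.0.0 - 10.255.255.255)
  172.16.0.0/12 (172.16.0.0 - 172.31.255.255)
  192.168.0.0/16 (192.168.0.0 - 192.168.255.255)
Private (in 192.168.0.0/16)


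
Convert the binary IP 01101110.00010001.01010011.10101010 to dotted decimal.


01101110 = 110
00010001 = 17
01010011 = 83
10101010 = 170
IP: 110.17.83.170


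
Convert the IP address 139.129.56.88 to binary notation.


139 = 10001011
129 = 10000001
56 = 00111000
88 = 01011000
Binary: 10001011.10000001.00111000.01011000


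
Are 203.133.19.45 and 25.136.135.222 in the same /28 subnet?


Mask: 255.255.255.240
203.133.19.45 AND mask = 203.133.19.32
25.136.135.222 AND mask = 25.136.135.208
No, different subnets (203.133.19.32 vs 25.136.135.208)


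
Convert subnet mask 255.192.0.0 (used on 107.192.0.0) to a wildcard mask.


Subnet mask: 255.192.0.0
Wildcard = 255.255.255.255 - subnet mask
255 - 255 = 0
255 - 192 = 63
255 - 0 = 255
255 - 0 = 255
Wildcard: 0.63.255.255


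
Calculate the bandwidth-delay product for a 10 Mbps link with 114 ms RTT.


BDP = bandwidth * RTT
= 10 Mbps * 114 ms
= 10 * 1e6 * 114 / 1000 bits
= 1140000 bits
= 142500 bytes
= 139.1602 KB
BDP = 1140000 bits (142500 bytes)


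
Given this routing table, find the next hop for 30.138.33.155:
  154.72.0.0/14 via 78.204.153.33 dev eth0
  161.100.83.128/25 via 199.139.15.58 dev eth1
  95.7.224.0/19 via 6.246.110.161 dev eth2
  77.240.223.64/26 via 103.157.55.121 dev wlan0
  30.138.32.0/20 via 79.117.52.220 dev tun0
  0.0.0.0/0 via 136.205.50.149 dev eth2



Longest prefix match for 30.138.33.155:
  /14 154.72.0.0: no
  /25 161.100.83.128: no
  /19 95.7.224.0: no
  /26 77.240.223.64: no
  /20 30.138.32.0: MATCH
  /0 0.0.0.0: MATCH
Selected: next-hop 79.117.52.220 via tun0 (matched /20)


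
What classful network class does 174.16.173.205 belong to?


First octet: 174
Binary: 10101110
10xxxxxx -> Class B (128-191)
Class B, default mask 255.255.0.0 (/16)


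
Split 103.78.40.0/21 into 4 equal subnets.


New prefix = 21 + 2 = 23
Each subnet has 512 addresses
  103.78.40.0/23
  103.78.42.0/23
  103.78.44.0/23
  103.78.46.0/23
Subnets: 103.78.40.0/23, 103.78.42.0/23, 103.78.44.0/23, 103.78.46.0/23


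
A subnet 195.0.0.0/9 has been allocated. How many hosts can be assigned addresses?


Host bits = 32 - 9 = 23
Total addresses = 2^23 = 8388608
Usable = total - 2 (network and broadcast)
Usable hosts: 8388606


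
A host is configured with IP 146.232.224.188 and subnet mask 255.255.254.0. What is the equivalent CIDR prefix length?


Binary: 11111111.11111111.11111110.00000000
Count leading 1s
Prefix: /23


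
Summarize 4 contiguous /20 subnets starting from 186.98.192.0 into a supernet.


Original prefix: /20
Number of subnets: 4 = 2^2
New prefix = 20 - 2 = 18
Supernet: 186.98.192.0/18


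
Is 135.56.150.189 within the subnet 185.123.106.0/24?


Subnet network: 185.123.106.0
Test IP AND mask: 135.56.150.0
No, 135.56.150.189 is not in 185.123.106.0/24


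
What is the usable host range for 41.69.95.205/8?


Network: 41.0.0.0
Broadcast: 41.255.255.255
First usable = network + 1
Last usable = broadcast - 1
Range: 41.0.0.1 to 41.255.255.254


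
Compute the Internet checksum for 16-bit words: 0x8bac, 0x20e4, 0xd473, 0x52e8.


Sum all words (with carry folding):
+ 0x8bac = 0x8bac
+ 0x20e4 = 0xac90
+ 0xd473 = 0x8104
+ 0x52e8 = 0xd3ec
One's complement: ~0xd3ec
Checksum = 0x2c13


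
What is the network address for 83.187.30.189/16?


IP:   01010011.10111011.00011110.10111101
Mask: 11111111.11111111.00000000.00000000
AND operation:
Net:  01010011.10111011.00000000.00000000
Network: 83.187.0.0/16


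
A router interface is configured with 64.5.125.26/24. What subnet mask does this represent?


/24 means 24 network bits, 8 host bits
Binary: 11111111111111111111111100000000
Mask: 255.255.255.0


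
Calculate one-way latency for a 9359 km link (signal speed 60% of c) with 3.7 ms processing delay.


Speed = 0.6 * 3e5 km/s = 180000 km/s
Propagation delay = 9359 / 180000 = 0.052 s = 51.9944 ms
Processing delay = 3.7 ms
Total one-way latency = 55.6944 ms


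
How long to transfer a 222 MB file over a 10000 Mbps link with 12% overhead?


Effective throughput = 10000 * (1 - 12/100) = 8800 Mbps
File size in Mb = 222 * 8 = 1776 Mb
Time = 1776 / 8800
Time = 0.2018 seconds


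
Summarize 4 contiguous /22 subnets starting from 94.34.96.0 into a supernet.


Original prefix: /22
Number of subnets: 4 = 2^2
New prefix = 22 - 2 = 20
Supernet: 94.34.96.0/20


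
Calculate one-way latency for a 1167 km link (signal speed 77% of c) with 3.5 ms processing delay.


Speed = 0.77 * 3e5 km/s = 231000 km/s
Propagation delay = 1167 / 231000 = 0.0051 s = 5.0519 ms
Processing delay = 3.5 ms
Total one-way latency = 8.5519 ms


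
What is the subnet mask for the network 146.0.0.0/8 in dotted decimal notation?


/8 means 8 network bits, 24 host bits
Binary: 11111111000000000000000000000000
Mask: 255.0.0.0


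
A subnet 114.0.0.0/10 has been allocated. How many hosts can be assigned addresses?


Host bits = 32 - 10 = 22
Total addresses = 2^22 = 4194304
Usable = total - 2 (network and broadcast)
Usable hosts: 4194302


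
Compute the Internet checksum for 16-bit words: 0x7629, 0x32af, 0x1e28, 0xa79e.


Sum all words (with carry folding):
+ 0x7629 = 0x7629
+ 0x32af = 0xa8d8
+ 0x1e28 = 0xc700
+ 0xa79e = 0x6e9f
One's complement: ~0x6e9f
Checksum = 0x9160
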